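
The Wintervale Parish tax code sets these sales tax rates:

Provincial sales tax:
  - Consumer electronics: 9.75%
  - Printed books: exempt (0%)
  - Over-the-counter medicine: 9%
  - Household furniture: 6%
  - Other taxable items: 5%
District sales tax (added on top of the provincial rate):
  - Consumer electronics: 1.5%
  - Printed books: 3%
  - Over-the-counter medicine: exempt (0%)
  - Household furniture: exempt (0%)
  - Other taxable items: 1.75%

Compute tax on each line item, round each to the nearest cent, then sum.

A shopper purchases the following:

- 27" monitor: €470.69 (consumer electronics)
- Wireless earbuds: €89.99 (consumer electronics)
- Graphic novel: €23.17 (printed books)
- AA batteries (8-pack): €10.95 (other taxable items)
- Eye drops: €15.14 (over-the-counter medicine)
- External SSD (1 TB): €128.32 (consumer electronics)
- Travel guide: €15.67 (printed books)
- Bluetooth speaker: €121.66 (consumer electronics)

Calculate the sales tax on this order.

€94.47

27" monitor €470.69: consumer electronics → 9.75% + 1.5% district = 11.25% → €52.95
Wireless earbuds €89.99: consumer electronics → 9.75% + 1.5% district = 11.25% → €10.12
Graphic novel €23.17: printed books → 0% + 3% district = 3% → €0.70
AA batteries (8-pack) €10.95: other taxable items → 5% + 1.75% district = 6.75% → €0.74
Eye drops €15.14: over-the-counter medicine → 9% + 0% district = 9% → €1.36
External SSD (1 TB) €128.32: consumer electronics → 9.75% + 1.5% district = 11.25% → €14.44
Travel guide €15.67: printed books → 0% + 3% district = 3% → €0.47
Bluetooth speaker €121.66: consumer electronics → 9.75% + 1.5% district = 11.25% → €13.69
Total tax = €52.95 + €10.12 + €0.70 + €0.74 + €1.36 + €14.44 + €0.47 + €13.69 = €94.47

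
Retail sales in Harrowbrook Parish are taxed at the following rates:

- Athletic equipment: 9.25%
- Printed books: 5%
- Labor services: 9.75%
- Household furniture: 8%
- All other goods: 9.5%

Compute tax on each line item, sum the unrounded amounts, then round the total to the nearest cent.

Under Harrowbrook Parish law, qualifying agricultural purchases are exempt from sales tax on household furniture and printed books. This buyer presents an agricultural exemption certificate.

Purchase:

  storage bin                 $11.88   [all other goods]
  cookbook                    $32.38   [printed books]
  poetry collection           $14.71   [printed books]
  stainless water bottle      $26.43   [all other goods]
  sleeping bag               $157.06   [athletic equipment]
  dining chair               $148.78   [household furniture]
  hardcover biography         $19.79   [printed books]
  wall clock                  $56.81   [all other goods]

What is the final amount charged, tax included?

Storage bin $11.88: all other goods → 9.5% → $1.1286
Cookbook $32.38: printed books, buyer-exempt → 0% → $0.00
Poetry collection $14.71: printed books, buyer-exempt → 0% → $0.00
Stainless water bottle $26.43: all other goods → 9.5% → $2.51085
Sleeping bag $157.06: athletic equipment → 9.25% → $14.52805
Dining chair $148.78: household furniture, buyer-exempt → 0% → $0.00
Hardcover biography $19.79: printed books, buyer-exempt → 0% → $0.00
Wall clock $56.81: all other goods → 9.5% → $5.39695
Subtotal = $467.84; unrounded tax = $23.56445 → $23.56; total due = $491.40

$491.40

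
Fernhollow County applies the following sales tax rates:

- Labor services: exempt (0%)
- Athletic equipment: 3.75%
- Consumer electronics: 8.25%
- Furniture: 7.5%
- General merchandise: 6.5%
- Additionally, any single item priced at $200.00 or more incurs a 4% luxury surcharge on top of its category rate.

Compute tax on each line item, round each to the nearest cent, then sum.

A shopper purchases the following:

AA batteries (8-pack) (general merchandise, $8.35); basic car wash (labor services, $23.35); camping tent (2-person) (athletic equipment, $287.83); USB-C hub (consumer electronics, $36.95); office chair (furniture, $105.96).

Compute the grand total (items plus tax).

AA batteries (8-pack) $8.35: general merchandise → 6.5% → $0.54
Basic car wash $23.35: labor services → 0% → $0.00
Camping tent (2-person) $287.83: athletic equipment → 3.75% + 4% surcharge = 7.75% → $22.31
USB-C hub $36.95: consumer electronics → 8.25% → $3.05
Office chair $105.96: furniture → 7.5% → $7.95
Subtotal = $462.44; tax = $33.85; total due = $496.29

$496.29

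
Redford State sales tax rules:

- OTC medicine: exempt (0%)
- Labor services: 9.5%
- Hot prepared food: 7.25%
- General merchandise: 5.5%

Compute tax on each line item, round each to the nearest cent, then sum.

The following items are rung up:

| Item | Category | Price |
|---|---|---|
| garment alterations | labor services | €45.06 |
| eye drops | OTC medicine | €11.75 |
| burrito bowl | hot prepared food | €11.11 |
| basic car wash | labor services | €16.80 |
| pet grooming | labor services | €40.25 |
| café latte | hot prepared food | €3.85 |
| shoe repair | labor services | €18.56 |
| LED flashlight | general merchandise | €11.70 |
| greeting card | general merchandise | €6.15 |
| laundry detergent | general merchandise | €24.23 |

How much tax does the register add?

€14.86

Garment alterations €45.06: labor services → 9.5% → €4.28
Eye drops €11.75: OTC medicine → 0% → €0.00
Burrito bowl €11.11: hot prepared food → 7.25% → €0.81
Basic car wash €16.80: labor services → 9.5% → €1.60
Pet grooming €40.25: labor services → 9.5% → €3.82
Café latte €3.85: hot prepared food → 7.25% → €0.28
Shoe repair €18.56: labor services → 9.5% → €1.76
LED flashlight €11.70: general merchandise → 5.5% → €0.64
Greeting card €6.15: general merchandise → 5.5% → €0.34
Laundry detergent €24.23: general merchandise → 5.5% → €1.33
Total tax = €4.28 + €0.81 + €1.60 + €3.82 + €0.28 + €1.76 + €0.64 + €0.34 + €1.33 = €14.86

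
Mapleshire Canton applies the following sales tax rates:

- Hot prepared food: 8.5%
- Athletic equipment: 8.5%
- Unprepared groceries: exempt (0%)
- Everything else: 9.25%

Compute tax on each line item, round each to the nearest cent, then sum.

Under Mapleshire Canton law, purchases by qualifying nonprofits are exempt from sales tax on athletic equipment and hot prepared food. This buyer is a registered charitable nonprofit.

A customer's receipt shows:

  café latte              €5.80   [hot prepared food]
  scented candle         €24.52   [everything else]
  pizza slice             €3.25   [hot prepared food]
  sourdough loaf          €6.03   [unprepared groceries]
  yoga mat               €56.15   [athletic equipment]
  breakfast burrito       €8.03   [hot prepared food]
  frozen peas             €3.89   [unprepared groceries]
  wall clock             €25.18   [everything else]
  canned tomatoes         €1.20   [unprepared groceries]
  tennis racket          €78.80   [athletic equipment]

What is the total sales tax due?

€4.60

Café latte €5.80: hot prepared food, buyer-exempt → 0% → €0.00
Scented candle €24.52: everything else → 9.25% → €2.27
Pizza slice €3.25: hot prepared food, buyer-exempt → 0% → €0.00
Sourdough loaf €6.03: unprepared groceries → 0% → €0.00
Yoga mat €56.15: athletic equipment, buyer-exempt → 0% → €0.00
Breakfast burrito €8.03: hot prepared food, buyer-exempt → 0% → €0.00
Frozen peas €3.89: unprepared groceries → 0% → €0.00
Wall clock €25.18: everything else → 9.25% → €2.33
Canned tomatoes €1.20: unprepared groceries → 0% → €0.00
Tennis racket €78.80: athletic equipment, buyer-exempt → 0% → €0.00
Total tax = €2.27 + €2.33 = €4.60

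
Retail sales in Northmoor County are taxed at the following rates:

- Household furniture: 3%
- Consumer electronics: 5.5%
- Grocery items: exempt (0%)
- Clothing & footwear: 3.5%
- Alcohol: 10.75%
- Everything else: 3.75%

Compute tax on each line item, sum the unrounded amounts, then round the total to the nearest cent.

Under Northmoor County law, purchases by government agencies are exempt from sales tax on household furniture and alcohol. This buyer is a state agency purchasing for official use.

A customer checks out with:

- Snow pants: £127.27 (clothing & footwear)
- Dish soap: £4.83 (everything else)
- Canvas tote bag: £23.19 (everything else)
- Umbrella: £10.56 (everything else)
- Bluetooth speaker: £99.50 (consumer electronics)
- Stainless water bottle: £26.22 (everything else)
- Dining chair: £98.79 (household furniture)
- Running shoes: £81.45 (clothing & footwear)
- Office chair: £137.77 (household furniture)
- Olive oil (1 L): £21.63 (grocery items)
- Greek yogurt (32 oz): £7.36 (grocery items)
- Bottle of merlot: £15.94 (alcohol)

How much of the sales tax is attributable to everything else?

£2.43

Dish soap £4.83: everything else → 3.75% → £0.181125
Canvas tote bag £23.19: everything else → 3.75% → £0.869625
Umbrella £10.56: everything else → 3.75% → £0.396
Stainless water bottle £26.22: everything else → 3.75% → £0.98325
Tax on everything else: unrounded sum = £2.43 → £2.43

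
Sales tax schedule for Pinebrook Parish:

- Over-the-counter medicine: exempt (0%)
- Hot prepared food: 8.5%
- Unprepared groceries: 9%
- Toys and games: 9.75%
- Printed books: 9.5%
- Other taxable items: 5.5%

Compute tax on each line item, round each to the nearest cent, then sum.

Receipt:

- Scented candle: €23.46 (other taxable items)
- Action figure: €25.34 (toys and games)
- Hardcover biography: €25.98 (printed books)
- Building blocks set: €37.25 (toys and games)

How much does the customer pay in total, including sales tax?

Scented candle €23.46: other taxable items → 5.5% → €1.29
Action figure €25.34: toys and games → 9.75% → €2.47
Hardcover biography €25.98: printed books → 9.5% → €2.47
Building blocks set €37.25: toys and games → 9.75% → €3.63
Subtotal = €112.03; tax = €9.86; total due = €121.89

€121.89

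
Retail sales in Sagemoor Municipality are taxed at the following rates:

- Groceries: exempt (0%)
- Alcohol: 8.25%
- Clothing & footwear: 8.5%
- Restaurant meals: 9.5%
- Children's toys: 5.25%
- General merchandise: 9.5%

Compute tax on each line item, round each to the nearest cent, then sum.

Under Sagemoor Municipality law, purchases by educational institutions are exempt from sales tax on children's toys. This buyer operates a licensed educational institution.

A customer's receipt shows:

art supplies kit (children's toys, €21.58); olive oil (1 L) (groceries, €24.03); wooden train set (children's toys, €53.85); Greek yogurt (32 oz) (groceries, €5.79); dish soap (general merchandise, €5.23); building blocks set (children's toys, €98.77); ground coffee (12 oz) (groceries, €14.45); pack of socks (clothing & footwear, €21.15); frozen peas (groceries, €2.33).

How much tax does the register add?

€2.30

Art supplies kit €21.58: children's toys, buyer-exempt → 0% → €0.00
Olive oil (1 L) €24.03: groceries → 0% → €0.00
Wooden train set €53.85: children's toys, buyer-exempt → 0% → €0.00
Greek yogurt (32 oz) €5.79: groceries → 0% → €0.00
Dish soap €5.23: general merchandise → 9.5% → €0.50
Building blocks set €98.77: children's toys, buyer-exempt → 0% → €0.00
Ground coffee (12 oz) €14.45: groceries → 0% → €0.00
Pack of socks €21.15: clothing & footwear → 8.5% → €1.80
Frozen peas €2.33: groceries → 0% → €0.00
Total tax = €0.50 + €1.80 = €2.30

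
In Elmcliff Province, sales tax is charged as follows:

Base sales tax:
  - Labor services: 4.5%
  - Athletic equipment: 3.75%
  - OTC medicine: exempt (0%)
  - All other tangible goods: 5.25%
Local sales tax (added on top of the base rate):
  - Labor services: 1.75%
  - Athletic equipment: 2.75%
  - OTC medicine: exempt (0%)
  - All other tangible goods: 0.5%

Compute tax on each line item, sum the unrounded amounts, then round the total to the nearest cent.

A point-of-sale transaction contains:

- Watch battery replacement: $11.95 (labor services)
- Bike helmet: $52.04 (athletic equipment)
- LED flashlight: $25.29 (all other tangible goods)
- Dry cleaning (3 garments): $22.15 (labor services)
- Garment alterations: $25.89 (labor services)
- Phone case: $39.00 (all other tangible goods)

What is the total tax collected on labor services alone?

$3.75

Watch battery replacement $11.95: labor services → 4.5% + 1.75% local = 6.25% → $0.746875
Dry cleaning (3 garments) $22.15: labor services → 4.5% + 1.75% local = 6.25% → $1.384375
Garment alterations $25.89: labor services → 4.5% + 1.75% local = 6.25% → $1.618125
Tax on labor services: unrounded sum = $3.749375 → $3.75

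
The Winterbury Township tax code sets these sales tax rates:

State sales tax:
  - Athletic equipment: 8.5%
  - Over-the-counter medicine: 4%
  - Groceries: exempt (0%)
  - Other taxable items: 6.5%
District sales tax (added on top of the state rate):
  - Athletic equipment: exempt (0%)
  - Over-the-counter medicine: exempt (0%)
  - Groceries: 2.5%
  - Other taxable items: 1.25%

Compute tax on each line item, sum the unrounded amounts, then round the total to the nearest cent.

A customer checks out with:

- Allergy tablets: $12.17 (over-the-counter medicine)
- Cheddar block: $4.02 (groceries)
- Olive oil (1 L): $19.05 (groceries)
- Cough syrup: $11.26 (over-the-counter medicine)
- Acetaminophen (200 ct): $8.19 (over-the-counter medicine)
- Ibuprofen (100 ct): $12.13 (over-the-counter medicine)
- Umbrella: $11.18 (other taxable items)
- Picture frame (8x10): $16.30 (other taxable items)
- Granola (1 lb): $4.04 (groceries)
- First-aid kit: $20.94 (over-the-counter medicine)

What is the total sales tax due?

$5.40

Allergy tablets $12.17: over-the-counter medicine → 4% + 0% district = 4% → $0.4868
Cheddar block $4.02: groceries → 0% + 2.5% district = 2.5% → $0.1005
Olive oil (1 L) $19.05: groceries → 0% + 2.5% district = 2.5% → $0.47625
Cough syrup $11.26: over-the-counter medicine → 4% + 0% district = 4% → $0.4504
Acetaminophen (200 ct) $8.19: over-the-counter medicine → 4% + 0% district = 4% → $0.3276
Ibuprofen (100 ct) $12.13: over-the-counter medicine → 4% + 0% district = 4% → $0.4852
Umbrella $11.18: other taxable items → 6.5% + 1.25% district = 7.75% → $0.86645
Picture frame (8x10) $16.30: other taxable items → 6.5% + 1.25% district = 7.75% → $1.26325
Granola (1 lb) $4.04: groceries → 0% + 2.5% district = 2.5% → $0.101
First-aid kit $20.94: over-the-counter medicine → 4% + 0% district = 4% → $0.8376
Unrounded tax sum = $5.39505 → $5.40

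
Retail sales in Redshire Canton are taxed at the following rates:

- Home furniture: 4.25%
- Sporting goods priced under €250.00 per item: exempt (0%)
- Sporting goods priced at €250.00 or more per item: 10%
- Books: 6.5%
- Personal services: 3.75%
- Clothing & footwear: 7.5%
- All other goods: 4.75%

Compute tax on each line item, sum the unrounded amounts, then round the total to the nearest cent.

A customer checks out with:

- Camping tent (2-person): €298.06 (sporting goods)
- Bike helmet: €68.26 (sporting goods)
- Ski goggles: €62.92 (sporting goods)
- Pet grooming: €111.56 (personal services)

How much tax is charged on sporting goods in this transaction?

Camping tent (2-person) €298.06: sporting goods, €250.00 or more → 10% → €29.806
Bike helmet €68.26: sporting goods, under €250.00 → 0% → €0.00
Ski goggles €62.92: sporting goods, under €250.00 → 0% → €0.00
Tax on sporting goods: unrounded sum = €29.806 → €29.81

€29.81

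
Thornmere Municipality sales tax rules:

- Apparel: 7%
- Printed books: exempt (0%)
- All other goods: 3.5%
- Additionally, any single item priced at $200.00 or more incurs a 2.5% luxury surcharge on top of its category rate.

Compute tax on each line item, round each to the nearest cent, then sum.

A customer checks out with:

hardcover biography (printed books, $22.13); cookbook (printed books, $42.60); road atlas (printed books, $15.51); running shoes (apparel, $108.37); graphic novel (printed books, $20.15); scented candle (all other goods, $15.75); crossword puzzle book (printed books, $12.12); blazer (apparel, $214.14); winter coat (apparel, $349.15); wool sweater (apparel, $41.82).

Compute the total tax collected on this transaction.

Hardcover biography $22.13: printed books → 0% → $0.00
Cookbook $42.60: printed books → 0% → $0.00
Road atlas $15.51: printed books → 0% → $0.00
Running shoes $108.37: apparel → 7% → $7.59
Graphic novel $20.15: printed books → 0% → $0.00
Scented candle $15.75: all other goods → 3.5% → $0.55
Crossword puzzle book $12.12: printed books → 0% → $0.00
Blazer $214.14: apparel → 7% + 2.5% surcharge = 9.5% → $20.34
Winter coat $349.15: apparel → 7% + 2.5% surcharge = 9.5% → $33.17
Wool sweater $41.82: apparel → 7% → $2.93
Total tax = $7.59 + $0.55 + $20.34 + $33.17 + $2.93 = $64.58

$64.58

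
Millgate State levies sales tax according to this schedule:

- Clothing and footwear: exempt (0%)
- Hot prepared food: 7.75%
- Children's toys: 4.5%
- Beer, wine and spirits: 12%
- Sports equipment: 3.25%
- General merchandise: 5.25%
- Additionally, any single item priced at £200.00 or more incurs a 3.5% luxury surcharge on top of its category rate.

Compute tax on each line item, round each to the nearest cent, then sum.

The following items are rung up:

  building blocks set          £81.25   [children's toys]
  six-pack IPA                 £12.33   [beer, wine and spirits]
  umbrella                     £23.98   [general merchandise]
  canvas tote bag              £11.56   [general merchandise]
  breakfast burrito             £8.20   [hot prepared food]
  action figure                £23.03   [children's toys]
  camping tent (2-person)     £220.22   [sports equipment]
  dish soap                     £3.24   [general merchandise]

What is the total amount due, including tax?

£407.53

Building blocks set £81.25: children's toys → 4.5% → £3.66
Six-pack IPA £12.33: beer, wine and spirits → 12% → £1.48
Umbrella £23.98: general merchandise → 5.25% → £1.26
Canvas tote bag £11.56: general merchandise → 5.25% → £0.61
Breakfast burrito £8.20: hot prepared food → 7.75% → £0.64
Action figure £23.03: children's toys → 4.5% → £1.04
Camping tent (2-person) £220.22: sports equipment → 3.25% + 3.5% surcharge = 6.75% → £14.86
Dish soap £3.24: general merchandise → 5.25% → £0.17
Subtotal = £383.81; tax = £23.72; total due = £407.53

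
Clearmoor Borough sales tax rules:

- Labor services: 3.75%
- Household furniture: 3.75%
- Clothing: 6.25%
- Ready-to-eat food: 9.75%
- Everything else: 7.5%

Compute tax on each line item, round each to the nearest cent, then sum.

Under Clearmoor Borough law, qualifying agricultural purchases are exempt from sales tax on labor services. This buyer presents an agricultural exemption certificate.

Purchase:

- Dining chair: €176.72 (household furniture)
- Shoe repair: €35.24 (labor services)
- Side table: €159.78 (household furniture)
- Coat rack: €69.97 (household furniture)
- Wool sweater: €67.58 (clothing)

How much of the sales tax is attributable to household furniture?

€15.24

Dining chair €176.72: household furniture → 3.75% → €6.63
Side table €159.78: household furniture → 3.75% → €5.99
Coat rack €69.97: household furniture → 3.75% → €2.62
Tax on household furniture = €6.63 + €5.99 + €2.62 = €15.24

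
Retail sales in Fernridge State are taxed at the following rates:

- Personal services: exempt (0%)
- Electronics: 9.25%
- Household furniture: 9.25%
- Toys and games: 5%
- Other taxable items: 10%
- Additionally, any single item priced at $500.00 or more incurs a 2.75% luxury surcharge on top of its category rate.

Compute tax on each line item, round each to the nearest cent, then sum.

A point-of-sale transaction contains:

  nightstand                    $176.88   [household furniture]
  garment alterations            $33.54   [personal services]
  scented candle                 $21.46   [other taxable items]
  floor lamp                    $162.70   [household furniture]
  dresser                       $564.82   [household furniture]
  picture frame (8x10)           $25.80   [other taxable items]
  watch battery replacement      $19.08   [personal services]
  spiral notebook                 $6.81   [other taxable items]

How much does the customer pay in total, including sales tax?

$1115.69

Nightstand $176.88: household furniture → 9.25% → $16.36
Garment alterations $33.54: personal services → 0% → $0.00
Scented candle $21.46: other taxable items → 10% → $2.15
Floor lamp $162.70: household furniture → 9.25% → $15.05
Dresser $564.82: household furniture → 9.25% + 2.75% surcharge = 12% → $67.78
Picture frame (8x10) $25.80: other taxable items → 10% → $2.58
Watch battery replacement $19.08: personal services → 0% → $0.00
Spiral notebook $6.81: other taxable items → 10% → $0.68
Subtotal = $1011.09; tax = $104.60; total due = $1115.69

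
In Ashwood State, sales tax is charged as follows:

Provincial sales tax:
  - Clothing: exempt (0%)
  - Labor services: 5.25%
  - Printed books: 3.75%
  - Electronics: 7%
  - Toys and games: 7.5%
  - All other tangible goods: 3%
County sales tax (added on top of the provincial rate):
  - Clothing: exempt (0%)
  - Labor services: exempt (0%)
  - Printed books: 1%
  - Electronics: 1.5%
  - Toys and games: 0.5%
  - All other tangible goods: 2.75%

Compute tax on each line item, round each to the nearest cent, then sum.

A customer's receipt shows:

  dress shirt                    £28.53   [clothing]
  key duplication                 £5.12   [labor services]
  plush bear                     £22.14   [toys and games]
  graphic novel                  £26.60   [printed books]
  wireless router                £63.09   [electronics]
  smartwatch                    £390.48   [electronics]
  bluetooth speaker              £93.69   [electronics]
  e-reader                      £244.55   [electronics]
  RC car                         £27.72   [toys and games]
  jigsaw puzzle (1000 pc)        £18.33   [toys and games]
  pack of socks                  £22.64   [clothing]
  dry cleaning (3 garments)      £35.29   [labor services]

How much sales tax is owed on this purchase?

£76.14

Dress shirt £28.53: clothing → 0% + 0% county = 0% → £0.00
Key duplication £5.12: labor services → 5.25% + 0% county = 5.25% → £0.27
Plush bear £22.14: toys and games → 7.5% + 0.5% county = 8% → £1.77
Graphic novel £26.60: printed books → 3.75% + 1% county = 4.75% → £1.26
Wireless router £63.09: electronics → 7% + 1.5% county = 8.5% → £5.36
Smartwatch £390.48: electronics → 7% + 1.5% county = 8.5% → £33.19
Bluetooth speaker £93.69: electronics → 7% + 1.5% county = 8.5% → £7.96
E-reader £244.55: electronics → 7% + 1.5% county = 8.5% → £20.79
RC car £27.72: toys and games → 7.5% + 0.5% county = 8% → £2.22
Jigsaw puzzle (1000 pc) £18.33: toys and games → 7.5% + 0.5% county = 8% → £1.47
Pack of socks £22.64: clothing → 0% + 0% county = 0% → £0.00
Dry cleaning (3 garments) £35.29: labor services → 5.25% + 0% county = 5.25% → £1.85
Total tax = £0.27 + £1.77 + £1.26 + £5.36 + £33.19 + £7.96 + £20.79 + £2.22 + £1.47 + £1.85 = £76.14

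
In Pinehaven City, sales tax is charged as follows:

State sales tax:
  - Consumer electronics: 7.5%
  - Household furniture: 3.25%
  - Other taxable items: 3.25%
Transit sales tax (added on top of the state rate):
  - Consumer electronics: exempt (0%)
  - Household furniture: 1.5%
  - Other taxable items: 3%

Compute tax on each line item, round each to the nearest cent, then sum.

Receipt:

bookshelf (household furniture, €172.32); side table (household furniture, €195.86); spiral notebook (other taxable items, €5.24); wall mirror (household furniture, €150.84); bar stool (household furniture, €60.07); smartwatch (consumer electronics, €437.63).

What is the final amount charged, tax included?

€1082.61

Bookshelf €172.32: household furniture → 3.25% + 1.5% transit = 4.75% → €8.19
Side table €195.86: household furniture → 3.25% + 1.5% transit = 4.75% → €9.30
Spiral notebook €5.24: other taxable items → 3.25% + 3% transit = 6.25% → €0.33
Wall mirror €150.84: household furniture → 3.25% + 1.5% transit = 4.75% → €7.16
Bar stool €60.07: household furniture → 3.25% + 1.5% transit = 4.75% → €2.85
Smartwatch €437.63: consumer electronics → 7.5% + 0% transit = 7.5% → €32.82
Subtotal = €1021.96; tax = €60.65; total due = €1082.61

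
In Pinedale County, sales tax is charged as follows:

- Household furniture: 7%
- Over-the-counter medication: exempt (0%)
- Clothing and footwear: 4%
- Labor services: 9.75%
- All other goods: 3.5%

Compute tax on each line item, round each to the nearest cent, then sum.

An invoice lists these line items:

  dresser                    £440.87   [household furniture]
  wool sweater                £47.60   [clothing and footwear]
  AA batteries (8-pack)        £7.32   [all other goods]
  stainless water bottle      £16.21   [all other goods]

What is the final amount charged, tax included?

£545.59

Dresser £440.87: household furniture → 7% → £30.86
Wool sweater £47.60: clothing and footwear → 4% → £1.90
AA batteries (8-pack) £7.32: all other goods → 3.5% → £0.26
Stainless water bottle £16.21: all other goods → 3.5% → £0.57
Subtotal = £512.00; tax = £33.59; total due = £545.59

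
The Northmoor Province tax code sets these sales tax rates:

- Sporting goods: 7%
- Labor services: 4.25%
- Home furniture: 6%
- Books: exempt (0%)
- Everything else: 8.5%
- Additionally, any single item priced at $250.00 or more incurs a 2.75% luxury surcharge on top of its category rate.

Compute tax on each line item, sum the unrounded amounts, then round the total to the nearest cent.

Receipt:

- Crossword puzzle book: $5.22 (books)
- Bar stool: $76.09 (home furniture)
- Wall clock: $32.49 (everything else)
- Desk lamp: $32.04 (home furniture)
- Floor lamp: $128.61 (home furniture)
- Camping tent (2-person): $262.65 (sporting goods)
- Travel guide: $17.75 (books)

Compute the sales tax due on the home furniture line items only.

Bar stool $76.09: home furniture → 6% → $4.5654
Desk lamp $32.04: home furniture → 6% → $1.9224
Floor lamp $128.61: home furniture → 6% → $7.7166
Tax on home furniture: unrounded sum = $14.2044 → $14.20

$14.20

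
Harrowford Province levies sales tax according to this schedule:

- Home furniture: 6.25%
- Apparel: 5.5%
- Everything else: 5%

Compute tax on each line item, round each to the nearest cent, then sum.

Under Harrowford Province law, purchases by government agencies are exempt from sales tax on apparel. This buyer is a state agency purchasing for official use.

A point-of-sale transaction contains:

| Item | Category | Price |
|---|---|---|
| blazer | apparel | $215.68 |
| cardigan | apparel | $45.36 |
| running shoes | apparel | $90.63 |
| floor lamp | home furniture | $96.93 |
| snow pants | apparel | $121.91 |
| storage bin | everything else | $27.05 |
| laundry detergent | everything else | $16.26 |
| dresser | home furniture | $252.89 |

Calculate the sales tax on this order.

Blazer $215.68: apparel, buyer-exempt → 0% → $0.00
Cardigan $45.36: apparel, buyer-exempt → 0% → $0.00
Running shoes $90.63: apparel, buyer-exempt → 0% → $0.00
Floor lamp $96.93: home furniture → 6.25% → $6.06
Snow pants $121.91: apparel, buyer-exempt → 0% → $0.00
Storage bin $27.05: everything else → 5% → $1.35
Laundry detergent $16.26: everything else → 5% → $0.81
Dresser $252.89: home furniture → 6.25% → $15.81
Total tax = $6.06 + $1.35 + $0.81 + $15.81 = $24.03

$24.03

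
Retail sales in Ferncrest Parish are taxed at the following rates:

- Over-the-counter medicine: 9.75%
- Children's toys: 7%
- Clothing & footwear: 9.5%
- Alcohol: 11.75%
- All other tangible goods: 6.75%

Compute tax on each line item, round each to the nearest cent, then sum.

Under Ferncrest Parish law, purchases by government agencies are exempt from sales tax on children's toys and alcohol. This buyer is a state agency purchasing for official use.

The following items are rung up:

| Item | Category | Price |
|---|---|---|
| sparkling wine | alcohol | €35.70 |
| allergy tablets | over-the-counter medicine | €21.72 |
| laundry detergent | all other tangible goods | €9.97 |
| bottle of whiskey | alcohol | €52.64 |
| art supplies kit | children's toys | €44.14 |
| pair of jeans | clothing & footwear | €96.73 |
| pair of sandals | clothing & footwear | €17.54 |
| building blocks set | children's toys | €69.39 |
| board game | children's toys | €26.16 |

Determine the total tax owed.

€13.65

Sparkling wine €35.70: alcohol, buyer-exempt → 0% → €0.00
Allergy tablets €21.72: over-the-counter medicine → 9.75% → €2.12
Laundry detergent €9.97: all other tangible goods → 6.75% → €0.67
Bottle of whiskey €52.64: alcohol, buyer-exempt → 0% → €0.00
Art supplies kit €44.14: children's toys, buyer-exempt → 0% → €0.00
Pair of jeans €96.73: clothing & footwear → 9.5% → €9.19
Pair of sandals €17.54: clothing & footwear → 9.5% → €1.67
Building blocks set €69.39: children's toys, buyer-exempt → 0% → €0.00
Board game €26.16: children's toys, buyer-exempt → 0% → €0.00
Total tax = €2.12 + €0.67 + €9.19 + €1.67 = €13.65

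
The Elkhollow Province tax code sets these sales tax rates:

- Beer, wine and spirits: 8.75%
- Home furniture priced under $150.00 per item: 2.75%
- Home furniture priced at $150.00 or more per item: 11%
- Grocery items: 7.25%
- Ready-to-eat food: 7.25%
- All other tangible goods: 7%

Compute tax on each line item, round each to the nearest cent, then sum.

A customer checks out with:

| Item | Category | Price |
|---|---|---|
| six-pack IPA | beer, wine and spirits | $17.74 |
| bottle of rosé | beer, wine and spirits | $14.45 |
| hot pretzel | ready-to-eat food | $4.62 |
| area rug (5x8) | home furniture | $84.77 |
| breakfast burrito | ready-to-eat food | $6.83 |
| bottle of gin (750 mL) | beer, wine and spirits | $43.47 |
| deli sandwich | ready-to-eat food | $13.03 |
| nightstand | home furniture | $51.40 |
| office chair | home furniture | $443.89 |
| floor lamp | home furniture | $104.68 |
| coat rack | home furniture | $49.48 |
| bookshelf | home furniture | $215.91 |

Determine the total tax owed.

$88.94

Six-pack IPA $17.74: beer, wine and spirits → 8.75% → $1.55
Bottle of rosé $14.45: beer, wine and spirits → 8.75% → $1.26
Hot pretzel $4.62: ready-to-eat food → 7.25% → $0.33
Area rug (5x8) $84.77: home furniture, under $150.00 → 2.75% → $2.33
Breakfast burrito $6.83: ready-to-eat food → 7.25% → $0.50
Bottle of gin (750 mL) $43.47: beer, wine and spirits → 8.75% → $3.80
Deli sandwich $13.03: ready-to-eat food → 7.25% → $0.94
Nightstand $51.40: home furniture, under $150.00 → 2.75% → $1.41
Office chair $443.89: home furniture, $150.00 or more → 11% → $48.83
Floor lamp $104.68: home furniture, under $150.00 → 2.75% → $2.88
Coat rack $49.48: home furniture, under $150.00 → 2.75% → $1.36
Bookshelf $215.91: home furniture, $150.00 or more → 11% → $23.75
Total tax = $1.55 + $1.26 + $0.33 + $2.33 + $0.50 + $3.80 + $0.94 + $1.41 + $48.83 + $2.88 + $1.36 + $23.75 = $88.94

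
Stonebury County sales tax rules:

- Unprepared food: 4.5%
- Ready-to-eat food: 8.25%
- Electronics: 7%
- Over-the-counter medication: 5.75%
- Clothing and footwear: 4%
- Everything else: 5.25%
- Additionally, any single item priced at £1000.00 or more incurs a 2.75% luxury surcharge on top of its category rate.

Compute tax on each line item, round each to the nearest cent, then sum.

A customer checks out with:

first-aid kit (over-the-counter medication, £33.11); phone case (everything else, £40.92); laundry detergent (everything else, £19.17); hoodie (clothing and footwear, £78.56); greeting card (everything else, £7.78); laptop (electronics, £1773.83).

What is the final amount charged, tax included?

£2134.93

First-aid kit £33.11: over-the-counter medication → 5.75% → £1.90
Phone case £40.92: everything else → 5.25% → £2.15
Laundry detergent £19.17: everything else → 5.25% → £1.01
Hoodie £78.56: clothing and footwear → 4% → £3.14
Greeting card £7.78: everything else → 5.25% → £0.41
Laptop £1773.83: electronics → 7% + 2.75% surcharge = 9.75% → £172.95
Subtotal = £1953.37; tax = £181.56; total due = £2134.93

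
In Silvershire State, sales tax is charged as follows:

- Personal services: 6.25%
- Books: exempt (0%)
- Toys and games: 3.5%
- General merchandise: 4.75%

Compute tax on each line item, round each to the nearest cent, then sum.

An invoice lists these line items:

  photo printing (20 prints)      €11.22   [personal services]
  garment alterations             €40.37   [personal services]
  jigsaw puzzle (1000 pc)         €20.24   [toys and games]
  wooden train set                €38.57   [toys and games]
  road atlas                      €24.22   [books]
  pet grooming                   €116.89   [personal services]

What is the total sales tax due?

€12.59

Photo printing (20 prints) €11.22: personal services → 6.25% → €0.70
Garment alterations €40.37: personal services → 6.25% → €2.52
Jigsaw puzzle (1000 pc) €20.24: toys and games → 3.5% → €0.71
Wooden train set €38.57: toys and games → 3.5% → €1.35
Road atlas €24.22: books → 0% → €0.00
Pet grooming €116.89: personal services → 6.25% → €7.31
Total tax = €0.70 + €2.52 + €0.71 + €1.35 + €7.31 = €12.59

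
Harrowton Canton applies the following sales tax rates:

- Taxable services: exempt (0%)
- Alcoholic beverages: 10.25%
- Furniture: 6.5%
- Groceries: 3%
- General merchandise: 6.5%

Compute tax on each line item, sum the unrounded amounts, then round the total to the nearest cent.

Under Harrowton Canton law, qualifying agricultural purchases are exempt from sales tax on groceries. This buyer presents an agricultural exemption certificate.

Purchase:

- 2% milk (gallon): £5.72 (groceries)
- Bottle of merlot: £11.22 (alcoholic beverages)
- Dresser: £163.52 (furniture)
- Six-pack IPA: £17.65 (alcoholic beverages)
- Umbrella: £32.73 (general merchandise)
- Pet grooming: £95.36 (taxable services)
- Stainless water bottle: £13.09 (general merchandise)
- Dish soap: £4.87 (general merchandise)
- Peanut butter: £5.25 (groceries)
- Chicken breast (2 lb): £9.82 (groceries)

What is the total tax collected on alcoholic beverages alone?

£2.96

Bottle of merlot £11.22: alcoholic beverages → 10.25% → £1.15005
Six-pack IPA £17.65: alcoholic beverages → 10.25% → £1.809125
Tax on alcoholic beverages: unrounded sum = £2.959175 → £2.96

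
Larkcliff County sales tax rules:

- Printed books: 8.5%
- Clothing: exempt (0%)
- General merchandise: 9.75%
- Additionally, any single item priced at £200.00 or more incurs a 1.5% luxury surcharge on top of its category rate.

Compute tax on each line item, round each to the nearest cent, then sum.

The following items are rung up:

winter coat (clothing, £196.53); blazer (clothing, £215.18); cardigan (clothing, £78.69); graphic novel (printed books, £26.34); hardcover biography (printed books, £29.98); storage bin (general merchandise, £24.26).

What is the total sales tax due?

£10.39

Winter coat £196.53: clothing → 0% → £0.00
Blazer £215.18: clothing → 0% + 1.5% surcharge = 1.5% → £3.23
Cardigan £78.69: clothing → 0% → £0.00
Graphic novel £26.34: printed books → 8.5% → £2.24
Hardcover biography £29.98: printed books → 8.5% → £2.55
Storage bin £24.26: general merchandise → 9.75% → £2.37
Total tax = £3.23 + £2.24 + £2.55 + £2.37 = £10.39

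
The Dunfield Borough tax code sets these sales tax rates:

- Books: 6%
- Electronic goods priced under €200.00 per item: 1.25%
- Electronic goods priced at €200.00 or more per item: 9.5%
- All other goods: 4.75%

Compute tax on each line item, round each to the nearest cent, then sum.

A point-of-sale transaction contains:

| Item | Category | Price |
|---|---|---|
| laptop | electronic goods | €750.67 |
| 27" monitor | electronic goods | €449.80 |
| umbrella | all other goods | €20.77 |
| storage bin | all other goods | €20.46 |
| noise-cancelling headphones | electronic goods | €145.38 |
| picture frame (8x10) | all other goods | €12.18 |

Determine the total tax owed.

Laptop €750.67: electronic goods, €200.00 or more → 9.5% → €71.31
27" monitor €449.80: electronic goods, €200.00 or more → 9.5% → €42.73
Umbrella €20.77: all other goods → 4.75% → €0.99
Storage bin €20.46: all other goods → 4.75% → €0.97
Noise-cancelling headphones €145.38: electronic goods, under €200.00 → 1.25% → €1.82
Picture frame (8x10) €12.18: all other goods → 4.75% → €0.58
Total tax = €71.31 + €42.73 + €0.99 + €0.97 + €1.82 + €0.58 = €118.40

€118.40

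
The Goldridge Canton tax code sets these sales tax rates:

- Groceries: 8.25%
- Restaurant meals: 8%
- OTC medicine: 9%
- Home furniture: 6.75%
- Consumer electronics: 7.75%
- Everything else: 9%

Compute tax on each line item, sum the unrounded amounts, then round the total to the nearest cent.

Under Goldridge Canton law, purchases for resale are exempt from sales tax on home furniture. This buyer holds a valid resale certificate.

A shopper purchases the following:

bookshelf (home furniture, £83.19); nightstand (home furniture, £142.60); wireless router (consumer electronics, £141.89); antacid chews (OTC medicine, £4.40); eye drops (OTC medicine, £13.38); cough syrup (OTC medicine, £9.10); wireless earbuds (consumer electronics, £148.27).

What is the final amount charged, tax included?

£567.74

Bookshelf £83.19: home furniture, buyer-exempt → 0% → £0.00
Nightstand £142.60: home furniture, buyer-exempt → 0% → £0.00
Wireless router £141.89: consumer electronics → 7.75% → £10.996475
Antacid chews £4.40: OTC medicine → 9% → £0.396
Eye drops £13.38: OTC medicine → 9% → £1.2042
Cough syrup £9.10: OTC medicine → 9% → £0.819
Wireless earbuds £148.27: consumer electronics → 7.75% → £11.490925
Subtotal = £542.83; unrounded tax = £24.9066 → £24.91; total due = £567.74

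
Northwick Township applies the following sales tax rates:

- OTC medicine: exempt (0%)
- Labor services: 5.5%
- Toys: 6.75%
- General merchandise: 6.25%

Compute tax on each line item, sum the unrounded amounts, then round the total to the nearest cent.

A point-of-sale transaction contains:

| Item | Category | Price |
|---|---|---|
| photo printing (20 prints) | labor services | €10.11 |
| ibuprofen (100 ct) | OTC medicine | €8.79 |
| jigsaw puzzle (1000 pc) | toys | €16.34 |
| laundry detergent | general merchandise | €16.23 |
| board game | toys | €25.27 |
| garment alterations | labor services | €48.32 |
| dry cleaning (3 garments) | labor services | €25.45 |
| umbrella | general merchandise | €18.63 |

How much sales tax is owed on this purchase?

€9.60

Photo printing (20 prints) €10.11: labor services → 5.5% → €0.55605
Ibuprofen (100 ct) €8.79: OTC medicine → 0% → €0.00
Jigsaw puzzle (1000 pc) €16.34: toys → 6.75% → €1.10295
Laundry detergent €16.23: general merchandise → 6.25% → €1.014375
Board game €25.27: toys → 6.75% → €1.705725
Garment alterations €48.32: labor services → 5.5% → €2.6576
Dry cleaning (3 garments) €25.45: labor services → 5.5% → €1.39975
Umbrella €18.63: general merchandise → 6.25% → €1.164375
Unrounded tax sum = €9.600825 → €9.60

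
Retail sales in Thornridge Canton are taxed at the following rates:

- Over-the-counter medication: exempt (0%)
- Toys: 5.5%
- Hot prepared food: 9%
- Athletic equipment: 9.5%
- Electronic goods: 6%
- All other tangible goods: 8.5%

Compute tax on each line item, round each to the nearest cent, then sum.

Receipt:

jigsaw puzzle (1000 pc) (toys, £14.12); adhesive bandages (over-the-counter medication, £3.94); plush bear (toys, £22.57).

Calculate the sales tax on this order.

£2.02

Jigsaw puzzle (1000 pc) £14.12: toys → 5.5% → £0.78
Adhesive bandages £3.94: over-the-counter medication → 0% → £0.00
Plush bear £22.57: toys → 5.5% → £1.24
Total tax = £0.78 + £1.24 = £2.02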